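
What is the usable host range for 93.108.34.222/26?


Network: 93.108.34.192
Broadcast: 93.108.34.255
First usable = network + 1
Last usable = broadcast - 1
Range: 93.108.34.193 to 93.108.34.254


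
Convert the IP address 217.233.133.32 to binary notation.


217 = 11011001
233 = 11101001
133 = 10000101
32 = 00100000
Binary: 11011001.11101001.10000101.00100000


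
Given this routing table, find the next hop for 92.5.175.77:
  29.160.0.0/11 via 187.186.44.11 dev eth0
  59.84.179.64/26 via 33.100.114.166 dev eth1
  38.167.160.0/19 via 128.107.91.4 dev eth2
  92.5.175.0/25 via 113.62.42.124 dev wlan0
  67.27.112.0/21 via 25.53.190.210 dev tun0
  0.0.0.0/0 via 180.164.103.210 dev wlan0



Longest prefix match for 92.5.175.77:
  /11 29.160.0.0: no
  /26 59.84.179.64: no
  /19 38.167.160.0: no
  /25 92.5.175.0: MATCH
  /21 67.27.112.0: no
  /0 0.0.0.0: MATCH
Selected: next-hop 113.62.42.124 via wlan0 (matched /25)


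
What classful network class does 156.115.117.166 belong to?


First octet: 156
Binary: 10011100
10xxxxxx -> Class B (128-191)
Class B, default mask 255.255.0.0 (/16)


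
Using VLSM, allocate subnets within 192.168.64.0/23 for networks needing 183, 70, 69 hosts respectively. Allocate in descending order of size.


183 hosts -> /24 (254 usable): 192.168.64.0/24
70 hosts -> /25 (126 usable): 192.168.65.0/25
69 hosts -> /25 (126 usable): 192.168.65.128/25
Allocation: 192.168.64.0/24 (183 hosts, 254 usable); 192.168.65.0/25 (70 hosts, 126 usable); 192.168.65.128/25 (69 hosts, 126 usable)


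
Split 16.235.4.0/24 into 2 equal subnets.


New prefix = 24 + 1 = 25
Each subnet has 128 addresses
  16.235.4.0/25
  16.235.4.128/25
Subnets: 16.235.4.0/25, 16.235.4.128/25


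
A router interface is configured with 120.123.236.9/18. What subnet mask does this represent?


/18 means 18 network bits, 14 host bits
Binary: 11111111111111111100000000000000
Mask: 255.255.192.0


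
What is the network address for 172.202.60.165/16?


IP:   10101100.11001010.00111100.10100101
Mask: 11111111.11111111.00000000.00000000
AND operation:
Net:  10101100.11001010.00000000.00000000
Network: 172.202.0.0/16


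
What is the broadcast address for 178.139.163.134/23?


Network: 178.139.162.0/23
Host bits = 9
Set all host bits to 1:
Broadcast: 178.139.163.255


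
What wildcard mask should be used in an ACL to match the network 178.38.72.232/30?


Subnet mask: 255.255.255.252
Wildcard = 255.255.255.255 - subnet mask
255 - 255 = 0
255 - 255 = 0
255 - 255 = 0
255 - 252 = 3
Wildcard: 0.0.0.3


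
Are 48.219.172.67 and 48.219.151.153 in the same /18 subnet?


Mask: 255.255.192.0
48.219.172.67 AND mask = 48.219.128.0
48.219.151.153 AND mask = 48.219.128.0
Yes, same subnet (48.219.128.0)


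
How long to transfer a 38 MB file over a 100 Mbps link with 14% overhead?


Effective throughput = 100 * (1 - 14/100) = 86 Mbps
File size in Mb = 38 * 8 = 304 Mb
Time = 304 / 86
Time = 3.5349 seconds


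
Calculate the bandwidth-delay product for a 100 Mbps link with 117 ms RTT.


BDP = bandwidth * RTT
= 100 Mbps * 117 ms
= 100 * 1e6 * 117 / 1000 bits
= 11700000 bits
= 1462500 bytes
= 1428.2227 KB
BDP = 11700000 bits (1462500 bytes)


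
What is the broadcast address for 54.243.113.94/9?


Network: 54.128.0.0/9
Host bits = 23
Set all host bits to 1:
Broadcast: 54.255.255.255


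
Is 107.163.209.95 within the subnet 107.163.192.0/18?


Subnet network: 107.163.192.0
Test IP AND mask: 107.163.192.0
Yes, 107.163.209.95 is in 107.163.192.0/18


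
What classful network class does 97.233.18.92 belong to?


First octet: 97
Binary: 01100001
0xxxxxxx -> Class A (1-126)
Class A, default mask 255.0.0.0 (/8)


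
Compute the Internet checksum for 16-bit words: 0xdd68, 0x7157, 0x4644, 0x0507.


Sum all words (with carry folding):
+ 0xdd68 = 0xdd68
+ 0x7157 = 0x4ec0
+ 0x4644 = 0x9504
+ 0x0507 = 0x9a0b
One's complement: ~0x9a0b
Checksum = 0x65f4


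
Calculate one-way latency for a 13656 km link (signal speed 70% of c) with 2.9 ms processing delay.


Speed = 0.7 * 3e5 km/s = 210000 km/s
Propagation delay = 13656 / 210000 = 0.065 s = 65.0286 ms
Processing delay = 2.9 ms
Total one-way latency = 67.9286 ms


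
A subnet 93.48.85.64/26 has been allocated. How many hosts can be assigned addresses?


Host bits = 32 - 26 = 6
Total addresses = 2^6 = 64
Usable = total - 2 (network and broadcast)
Usable hosts: 62


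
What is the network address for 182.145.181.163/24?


IP:   10110110.10010001.10110101.10100011
Mask: 11111111.11111111.11111111.00000000
AND operation:
Net:  10110110.10010001.10110101.00000000
Network: 182.145.181.0/24


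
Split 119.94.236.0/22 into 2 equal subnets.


New prefix = 22 + 1 = 23
Each subnet has 512 addresses
  119.94.236.0/23
  119.94.238.0/23
Subnets: 119.94.236.0/23, 119.94.238.0/23


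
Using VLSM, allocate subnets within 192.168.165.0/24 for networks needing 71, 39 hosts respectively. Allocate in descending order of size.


71 hosts -> /25 (126 usable): 192.168.165.0/25
39 hosts -> /26 (62 usable): 192.168.165.128/26
Allocation: 192.168.165.0/25 (71 hosts, 126 usable); 192.168.165.128/26 (39 hosts, 62 usable)


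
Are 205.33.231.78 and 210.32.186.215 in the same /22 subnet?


Mask: 255.255.252.0
205.33.231.78 AND mask = 205.33.228.0
210.32.186.215 AND mask = 210.32.184.0
No, different subnets (205.33.228.0 vs 210.32.184.0)


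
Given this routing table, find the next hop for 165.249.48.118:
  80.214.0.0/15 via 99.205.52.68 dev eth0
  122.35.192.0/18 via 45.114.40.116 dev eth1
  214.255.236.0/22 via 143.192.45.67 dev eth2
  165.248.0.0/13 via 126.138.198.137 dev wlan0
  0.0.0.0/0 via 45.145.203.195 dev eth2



Longest prefix match for 165.249.48.118:
  /15 80.214.0.0: no
  /18 122.35.192.0: no
  /22 214.255.236.0: no
  /13 165.248.0.0: MATCH
  /0 0.0.0.0: MATCH
Selected: next-hop 126.138.198.137 via wlan0 (matched /13)


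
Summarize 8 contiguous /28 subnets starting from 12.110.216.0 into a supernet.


Original prefix: /28
Number of subnets: 8 = 2^3
New prefix = 28 - 3 = 25
Supernet: 12.110.216.0/25


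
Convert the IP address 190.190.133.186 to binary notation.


190 = 10111110
190 = 10111110
133 = 10000101
186 = 10111010
Binary: 10111110.10111110.10000101.10111010


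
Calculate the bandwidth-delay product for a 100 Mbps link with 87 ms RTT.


BDP = bandwidth * RTT
= 100 Mbps * 87 ms
= 100 * 1e6 * 87 / 1000 bits
= 8700000 bits
= 1087500 bytes
= 1062.0117 KB
BDP = 8700000 bits (1087500 bytes)


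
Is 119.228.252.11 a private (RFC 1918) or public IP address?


RFC 1918 private ranges:
  10.0.0.0/8 (10.0.0.0 - 10.255.255.255)
  172.16.0.0/12 (172.16.0.0 - 172.31.255.255)
  192.168.0.0/16 (192.168.0.0 - 192.168.255.255)
Public (not in any RFC 1918 range)


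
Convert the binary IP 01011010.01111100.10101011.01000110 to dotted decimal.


01011010 = 90
01111100 = 124
10101011 = 171
01000110 = 70
IP: 90.124.171.70


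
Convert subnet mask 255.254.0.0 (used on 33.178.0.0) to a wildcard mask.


Subnet mask: 255.254.0.0
Wildcard = 255.255.255.255 - subnet mask
255 - 255 = 0
255 - 254 = 1
255 - 0 = 255
255 - 0 = 255
Wildcard: 0.1.255.255


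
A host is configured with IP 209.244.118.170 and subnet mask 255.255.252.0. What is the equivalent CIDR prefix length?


Binary: 11111111.11111111.11111100.00000000
Count leading 1s
Prefix: /22


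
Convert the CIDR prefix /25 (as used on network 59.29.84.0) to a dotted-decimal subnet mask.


/25 means 25 network bits, 7 host bits
Binary: 11111111111111111111111110000000
Mask: 255.255.255.128


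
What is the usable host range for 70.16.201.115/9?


Network: 70.0.0.0
Broadcast: 70.127.255.255
First usable = network + 1
Last usable = broadcast - 1
Range: 70.0.0.1 to 70.127.255.254


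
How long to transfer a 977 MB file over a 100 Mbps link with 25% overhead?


Effective throughput = 100 * (1 - 25/100) = 75 Mbps
File size in Mb = 977 * 8 = 7816 Mb
Time = 7816 / 75
Time = 104.2133 seconds


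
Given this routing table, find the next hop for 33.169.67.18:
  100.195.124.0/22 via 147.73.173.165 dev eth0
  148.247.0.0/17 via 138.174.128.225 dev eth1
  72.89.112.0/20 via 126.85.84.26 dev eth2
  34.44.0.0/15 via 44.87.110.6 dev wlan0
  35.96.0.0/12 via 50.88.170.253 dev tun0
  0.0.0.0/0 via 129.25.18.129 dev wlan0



Longest prefix match for 33.169.67.18:
  /22 100.195.124.0: no
  /17 148.247.0.0: no
  /20 72.89.112.0: no
  /15 34.44.0.0: no
  /12 35.96.0.0: no
  /0 0.0.0.0: MATCH
Selected: next-hop 129.25.18.129 via wlan0 (matched /0)


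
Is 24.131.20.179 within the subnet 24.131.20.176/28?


Subnet network: 24.131.20.176
Test IP AND mask: 24.131.20.176
Yes, 24.131.20.179 is in 24.131.20.176/28


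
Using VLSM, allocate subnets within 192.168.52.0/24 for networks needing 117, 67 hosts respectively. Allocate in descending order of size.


117 hosts -> /25 (126 usable): 192.168.52.0/25
67 hosts -> /25 (126 usable): 192.168.52.128/25
Allocation: 192.168.52.0/25 (117 hosts, 126 usable); 192.168.52.128/25 (67 hosts, 126 usable)


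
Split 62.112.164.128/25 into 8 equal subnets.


New prefix = 25 + 3 = 28
Each subnet has 16 addresses
  62.112.164.128/28
  62.112.164.144/28
  62.112.164.160/28
  62.112.164.176/28
  62.112.164.192/28
  62.112.164.208/28
  62.112.164.224/28
  62.112.164.240/28
Subnets: 62.112.164.128/28, 62.112.164.144/28, 62.112.164.160/28, 62.112.164.176/28, 62.112.164.192/28, 62.112.164.208/28, 62.112.164.224/28, 62.112.164.240/28


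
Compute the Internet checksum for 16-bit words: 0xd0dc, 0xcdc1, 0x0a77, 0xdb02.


Sum all words (with carry folding):
+ 0xd0dc = 0xd0dc
+ 0xcdc1 = 0x9e9e
+ 0x0a77 = 0xa915
+ 0xdb02 = 0x8418
One's complement: ~0x8418
Checksum = 0x7be7


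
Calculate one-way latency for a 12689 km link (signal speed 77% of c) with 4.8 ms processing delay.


Speed = 0.77 * 3e5 km/s = 231000 km/s
Propagation delay = 12689 / 231000 = 0.0549 s = 54.9307 ms
Processing delay = 4.8 ms
Total one-way latency = 59.7307 ms


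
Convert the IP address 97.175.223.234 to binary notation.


97 = 01100001
175 = 10101111
223 = 11011111
234 = 11101010
Binary: 01100001.10101111.11011111.11101010


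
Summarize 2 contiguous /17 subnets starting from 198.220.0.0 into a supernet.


Original prefix: /17
Number of subnets: 2 = 2^1
New prefix = 17 - 1 = 16
Supernet: 198.220.0.0/16


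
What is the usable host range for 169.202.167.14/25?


Network: 169.202.167.0
Broadcast: 169.202.167.127
First usable = network + 1
Last usable = broadcast - 1
Range: 169.202.167.1 to 169.202.167.126


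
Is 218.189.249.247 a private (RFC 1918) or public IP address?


RFC 1918 private ranges:
  10.0.0.0/8 (10.0.0.0 - 10.255.255.255)
  172.16.0.0/12 (172.16.0.0 - 172.31.255.255)
  192.168.0.0/16 (192.168.0.0 - 192.168.255.255)
Public (not in any RFC 1918 range)


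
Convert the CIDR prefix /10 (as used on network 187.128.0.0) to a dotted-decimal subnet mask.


/10 means 10 network bits, 22 host bits
Binary: 11111111110000000000000000000000
Mask: 255.192.0.0


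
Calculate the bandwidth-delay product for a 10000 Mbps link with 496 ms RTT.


BDP = bandwidth * RTT
= 10000 Mbps * 496 ms
= 10000 * 1e6 * 496 / 1000 bits
= 4960000000 bits
= 620000000 bytes
= 605468.75 KB
BDP = 4960000000 bits (620000000 bytes)


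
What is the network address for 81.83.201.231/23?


IP:   01010001.01010011.11001001.11100111
Mask: 11111111.11111111.11111110.00000000
AND operation:
Net:  01010001.01010011.11001000.00000000
Network: 81.83.200.0/23


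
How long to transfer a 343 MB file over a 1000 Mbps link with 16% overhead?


Effective throughput = 1000 * (1 - 16/100) = 840 Mbps
File size in Mb = 343 * 8 = 2744 Mb
Time = 2744 / 840
Time = 3.2667 seconds


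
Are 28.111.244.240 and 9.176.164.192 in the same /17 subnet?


Mask: 255.255.128.0
28.111.244.240 AND mask = 28.111.128.0
9.176.164.192 AND mask = 9.176.128.0
No, different subnets (28.111.128.0 vs 9.176.128.0)


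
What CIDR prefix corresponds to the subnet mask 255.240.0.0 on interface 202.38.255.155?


Binary: 11111111.11110000.00000000.00000000
Count leading 1s
Prefix: /12


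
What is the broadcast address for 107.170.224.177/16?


Network: 107.170.0.0/16
Host bits = 16
Set all host bits to 1:
Broadcast: 107.170.255.255


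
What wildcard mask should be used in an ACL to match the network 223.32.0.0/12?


Subnet mask: 255.240.0.0
Wildcard = 255.255.255.255 - subnet mask
255 - 255 = 0
255 - 240 = 15
255 - 0 = 255
255 - 0 = 255
Wildcard: 0.15.255.255


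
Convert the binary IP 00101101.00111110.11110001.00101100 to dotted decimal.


00101101 = 45
00111110 = 62
11110001 = 241
00101100 = 44
IP: 45.62.241.44


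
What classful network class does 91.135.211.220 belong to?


First octet: 91
Binary: 01011011
0xxxxxxx -> Class A (1-126)
Class A, default mask 255.0.0.0 (/8)


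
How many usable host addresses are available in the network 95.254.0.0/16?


Host bits = 32 - 16 = 16
Total addresses = 2^16 = 65536
Usable = total - 2 (network and broadcast)
Usable hosts: 65534


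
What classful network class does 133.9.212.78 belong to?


First octet: 133
Binary: 10000101
10xxxxxx -> Class B (128-191)
Class B, default mask 255.255.0.0 (/16)


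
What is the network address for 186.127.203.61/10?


IP:   10111010.01111111.11001011.00111101
Mask: 11111111.11000000.00000000.00000000
AND operation:
Net:  10111010.01000000.00000000.00000000
Network: 186.64.0.0/10


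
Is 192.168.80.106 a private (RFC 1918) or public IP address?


RFC 1918 private ranges:
  10.0.0.0/8 (10.0.0.0 - 10.255.255.255)
  172.16.0.0/12 (172.16.0.0 - 172.31.255.255)
  192.168.0.0/16 (192.168.0.0 - 192.168.255.255)
Private (in 192.168.0.0/16)


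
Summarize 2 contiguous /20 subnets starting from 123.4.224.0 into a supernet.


Original prefix: /20
Number of subnets: 2 = 2^1
New prefix = 20 - 1 = 19
Supernet: 123.4.224.0/19


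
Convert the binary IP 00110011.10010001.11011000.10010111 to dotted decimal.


00110011 = 51
10010001 = 145
11011000 = 216
10010111 = 151
IP: 51.145.216.151


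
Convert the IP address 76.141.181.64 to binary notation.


76 = 01001100
141 = 10001101
181 = 10110101
64 = 01000000
Binary: 01001100.10001101.10110101.01000000


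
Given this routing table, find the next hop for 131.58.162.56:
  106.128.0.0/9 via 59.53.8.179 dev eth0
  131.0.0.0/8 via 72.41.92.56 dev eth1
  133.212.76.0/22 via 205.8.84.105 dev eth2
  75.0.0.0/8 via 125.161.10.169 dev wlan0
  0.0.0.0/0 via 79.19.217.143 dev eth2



Longest prefix match for 131.58.162.56:
  /9 106.128.0.0: no
  /8 131.0.0.0: MATCH
  /22 133.212.76.0: no
  /8 75.0.0.0: no
  /0 0.0.0.0: MATCH
Selected: next-hop 72.41.92.56 via eth1 (matched /8)


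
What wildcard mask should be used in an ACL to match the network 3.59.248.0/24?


Subnet mask: 255.255.255.0
Wildcard = 255.255.255.255 - subnet mask
255 - 255 = 0
255 - 255 = 0
255 - 255 = 0
255 - 0 = 255
Wildcard: 0.0.0.255


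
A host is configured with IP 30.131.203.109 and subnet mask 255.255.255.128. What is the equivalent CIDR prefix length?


Binary: 11111111.11111111.11111111.10000000
Count leading 1s
Prefix: /25


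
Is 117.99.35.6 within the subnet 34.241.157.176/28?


Subnet network: 34.241.157.176
Test IP AND mask: 117.99.35.0
No, 117.99.35.6 is not in 34.241.157.176/28


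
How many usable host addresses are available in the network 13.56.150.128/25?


Host bits = 32 - 25 = 7
Total addresses = 2^7 = 128
Usable = total - 2 (network and broadcast)
Usable hosts: 126


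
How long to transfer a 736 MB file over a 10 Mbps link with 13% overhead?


Effective throughput = 10 * (1 - 13/100) = 8.7 Mbps
File size in Mb = 736 * 8 = 5888 Mb
Time = 5888 / 8.7
Time = 676.7816 seconds


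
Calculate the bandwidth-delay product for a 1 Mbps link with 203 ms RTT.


BDP = bandwidth * RTT
= 1 Mbps * 203 ms
= 1 * 1e6 * 203 / 1000 bits
= 203000 bits
= 25375 bytes
= 24.7803 KB
BDP = 203000 bits (25375 bytes)


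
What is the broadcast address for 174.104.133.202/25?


Network: 174.104.133.128/25
Host bits = 7
Set all host bits to 1:
Broadcast: 174.104.133.255


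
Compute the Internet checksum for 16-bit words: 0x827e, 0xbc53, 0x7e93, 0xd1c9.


Sum all words (with carry folding):
+ 0x827e = 0x827e
+ 0xbc53 = 0x3ed2
+ 0x7e93 = 0xbd65
+ 0xd1c9 = 0x8f2f
One's complement: ~0x8f2f
Checksum = 0x70d0


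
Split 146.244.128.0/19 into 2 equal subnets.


New prefix = 19 + 1 = 20
Each subnet has 4096 addresses
  146.244.128.0/20
  146.244.144.0/20
Subnets: 146.244.128.0/20, 146.244.144.0/20


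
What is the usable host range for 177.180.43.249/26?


Network: 177.180.43.192
Broadcast: 177.180.43.255
First usable = network + 1
Last usable = broadcast - 1
Range: 177.180.43.193 to 177.180.43.254


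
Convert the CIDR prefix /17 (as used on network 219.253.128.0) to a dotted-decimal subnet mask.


/17 means 17 network bits, 15 host bits
Binary: 11111111111111111000000000000000
Mask: 255.255.128.0


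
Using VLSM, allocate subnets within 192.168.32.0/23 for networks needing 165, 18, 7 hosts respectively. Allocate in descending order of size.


165 hosts -> /24 (254 usable): 192.168.32.0/24
18 hosts -> /27 (30 usable): 192.168.33.0/27
7 hosts -> /28 (14 usable): 192.168.33.32/28
Allocation: 192.168.32.0/24 (165 hosts, 254 usable); 192.168.33.0/27 (18 hosts, 30 usable); 192.168.33.32/28 (7 hosts, 14 usable)


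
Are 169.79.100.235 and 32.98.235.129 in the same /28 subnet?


Mask: 255.255.255.240
169.79.100.235 AND mask = 169.79.100.224
32.98.235.129 AND mask = 32.98.235.128
No, different subnets (169.79.100.224 vs 32.98.235.128)


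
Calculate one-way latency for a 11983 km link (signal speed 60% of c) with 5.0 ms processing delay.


Speed = 0.6 * 3e5 km/s = 180000 km/s
Propagation delay = 11983 / 180000 = 0.0666 s = 66.5722 ms
Processing delay = 5.0 ms
Total one-way latency = 71.5722 ms


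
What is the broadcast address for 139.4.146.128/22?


Network: 139.4.144.0/22
Host bits = 10
Set all host bits to 1:
Broadcast: 139.4.147.255


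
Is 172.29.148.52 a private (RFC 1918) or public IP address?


RFC 1918 private ranges:
  10.0.0.0/8 (10.0.0.0 - 10.255.255.255)
  172.16.0.0/12 (172.16.0.0 - 172.31.255.255)
  192.168.0.0/16 (192.168.0.0 - 192.168.255.255)
Private (in 172.16.0.0/12)


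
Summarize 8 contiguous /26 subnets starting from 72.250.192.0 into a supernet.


Original prefix: /26
Number of subnets: 8 = 2^3
New prefix = 26 - 3 = 23
Supernet: 72.250.192.0/23


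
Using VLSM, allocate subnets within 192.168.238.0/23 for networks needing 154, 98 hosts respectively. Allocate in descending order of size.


154 hosts -> /24 (254 usable): 192.168.238.0/24
98 hosts -> /25 (126 usable): 192.168.239.0/25
Allocation: 192.168.238.0/24 (154 hosts, 254 usable); 192.168.239.0/25 (98 hosts, 126 usable)


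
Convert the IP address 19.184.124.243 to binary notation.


19 = 00010011
184 = 10111000
124 = 01111100
243 = 11110011
Binary: 00010011.10111000.01111100.11110011


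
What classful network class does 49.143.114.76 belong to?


First octet: 49
Binary: 00110001
0xxxxxxx -> Class A (1-126)
Class A, default mask 255.0.0.0 (/8)


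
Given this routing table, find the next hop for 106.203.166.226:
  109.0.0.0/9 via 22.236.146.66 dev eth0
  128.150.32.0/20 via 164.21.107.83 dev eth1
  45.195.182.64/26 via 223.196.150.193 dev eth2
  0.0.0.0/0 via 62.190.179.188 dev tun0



Longest prefix match for 106.203.166.226:
  /9 109.0.0.0: no
  /20 128.150.32.0: no
  /26 45.195.182.64: no
  /0 0.0.0.0: MATCH
Selected: next-hop 62.190.179.188 via tun0 (matched /0)


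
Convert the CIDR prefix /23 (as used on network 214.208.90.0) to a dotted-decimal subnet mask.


/23 means 23 network bits, 9 host bits
Binary: 11111111111111111111111000000000
Mask: 255.255.254.0


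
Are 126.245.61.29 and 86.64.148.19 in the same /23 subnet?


Mask: 255.255.254.0
126.245.61.29 AND mask = 126.245.60.0
86.64.148.19 AND mask = 86.64.148.0
No, different subnets (126.245.60.0 vs 86.64.148.0)


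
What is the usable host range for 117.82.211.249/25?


Network: 117.82.211.128
Broadcast: 117.82.211.255
First usable = network + 1
Last usable = broadcast - 1
Range: 117.82.211.129 to 117.82.211.254


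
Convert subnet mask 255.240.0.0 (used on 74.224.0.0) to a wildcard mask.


Subnet mask: 255.240.0.0
Wildcard = 255.255.255.255 - subnet mask
255 - 255 = 0
255 - 240 = 15
255 - 0 = 255
255 - 0 = 255
Wildcard: 0.15.255.255


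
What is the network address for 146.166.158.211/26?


IP:   10010010.10100110.10011110.11010011
Mask: 11111111.11111111.11111111.11000000
AND operation:
Net:  10010010.10100110.10011110.11000000
Network: 146.166.158.192/26


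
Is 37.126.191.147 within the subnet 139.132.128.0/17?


Subnet network: 139.132.128.0
Test IP AND mask: 37.126.128.0
No, 37.126.191.147 is not in 139.132.128.0/17


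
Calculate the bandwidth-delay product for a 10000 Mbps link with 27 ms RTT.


BDP = bandwidth * RTT
= 10000 Mbps * 27 ms
= 10000 * 1e6 * 27 / 1000 bits
= 270000000 bits
= 33750000 bytes
= 32958.9844 KB
BDP = 270000000 bits (33750000 bytes)


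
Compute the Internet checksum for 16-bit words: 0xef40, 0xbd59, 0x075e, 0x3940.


Sum all words (with carry folding):
+ 0xef40 = 0xef40
+ 0xbd59 = 0xac9a
+ 0x075e = 0xb3f8
+ 0x3940 = 0xed38
One's complement: ~0xed38
Checksum = 0x12c7


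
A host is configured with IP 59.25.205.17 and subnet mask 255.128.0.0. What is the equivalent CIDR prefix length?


Binary: 11111111.10000000.00000000.00000000
Count leading 1s
Prefix: /9


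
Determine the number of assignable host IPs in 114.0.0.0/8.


Host bits = 32 - 8 = 24
Total addresses = 2^24 = 16777216
Usable = total - 2 (network and broadcast)
Usable hosts: 16777214


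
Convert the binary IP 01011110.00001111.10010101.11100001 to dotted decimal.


01011110 = 94
00001111 = 15
10010101 = 149
11100001 = 225
IP: 94.15.149.225


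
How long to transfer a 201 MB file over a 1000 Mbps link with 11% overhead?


Effective throughput = 1000 * (1 - 11/100) = 890 Mbps
File size in Mb = 201 * 8 = 1608 Mb
Time = 1608 / 890
Time = 1.8067 seconds


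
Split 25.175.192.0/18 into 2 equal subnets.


New prefix = 18 + 1 = 19
Each subnet has 8192 addresses
  25.175.192.0/19
  25.175.224.0/19
Subnets: 25.175.192.0/19, 25.175.224.0/19


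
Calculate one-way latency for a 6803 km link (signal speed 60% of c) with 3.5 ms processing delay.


Speed = 0.6 * 3e5 km/s = 180000 km/s
Propagation delay = 6803 / 180000 = 0.0378 s = 37.7944 ms
Processing delay = 3.5 ms
Total one-way latency = 41.2944 ms


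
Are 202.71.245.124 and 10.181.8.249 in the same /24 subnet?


Mask: 255.255.255.0
202.71.245.124 AND mask = 202.71.245.0
10.181.8.249 AND mask = 10.181.8.0
No, different subnets (202.71.245.0 vs 10.181.8.0)


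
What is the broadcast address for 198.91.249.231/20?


Network: 198.91.240.0/20
Host bits = 12
Set all host bits to 1:
Broadcast: 198.91.255.255


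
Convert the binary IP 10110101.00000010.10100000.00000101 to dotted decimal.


10110101 = 181
00000010 = 2
10100000 = 160
00000101 = 5
IP: 181.2.160.5


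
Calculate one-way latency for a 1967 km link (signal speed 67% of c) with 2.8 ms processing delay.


Speed = 0.67 * 3e5 km/s = 201000 km/s
Propagation delay = 1967 / 201000 = 0.0098 s = 9.7861 ms
Processing delay = 2.8 ms
Total one-way latency = 12.5861 ms


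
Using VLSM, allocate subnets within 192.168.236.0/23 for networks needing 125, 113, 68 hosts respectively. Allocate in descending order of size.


125 hosts -> /25 (126 usable): 192.168.236.0/25
113 hosts -> /25 (126 usable): 192.168.236.128/25
68 hosts -> /25 (126 usable): 192.168.237.0/25
Allocation: 192.168.236.0/25 (125 hosts, 126 usable); 192.168.236.128/25 (113 hosts, 126 usable); 192.168.237.0/25 (68 hosts, 126 usable)


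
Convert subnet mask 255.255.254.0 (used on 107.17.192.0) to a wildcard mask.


Subnet mask: 255.255.254.0
Wildcard = 255.255.255.255 - subnet mask
255 - 255 = 0
255 - 255 = 0
255 - 254 = 1
255 - 0 = 255
Wildcard: 0.0.1.255


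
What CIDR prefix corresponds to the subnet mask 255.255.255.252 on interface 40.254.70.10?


Binary: 11111111.11111111.11111111.11111100
Count leading 1s
Prefix: /30


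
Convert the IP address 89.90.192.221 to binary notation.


89 = 01011001
90 = 01011010
192 = 11000000
221 = 11011101
Binary: 01011001.01011010.11000000.11011101


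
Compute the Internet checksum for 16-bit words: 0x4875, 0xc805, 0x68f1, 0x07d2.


Sum all words (with carry folding):
+ 0x4875 = 0x4875
+ 0xc805 = 0x107b
+ 0x68f1 = 0x796c
+ 0x07d2 = 0x813e
One's complement: ~0x813e
Checksum = 0x7ec1


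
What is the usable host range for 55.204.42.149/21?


Network: 55.204.40.0
Broadcast: 55.204.47.255
First usable = network + 1
Last usable = broadcast - 1
Range: 55.204.40.1 to 55.204.47.254


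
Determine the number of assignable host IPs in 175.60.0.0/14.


Host bits = 32 - 14 = 18
Total addresses = 2^18 = 262144
Usable = total - 2 (network and broadcast)
Usable hosts: 262142


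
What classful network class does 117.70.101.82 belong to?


First octet: 117
Binary: 01110101
0xxxxxxx -> Class A (1-126)
Class A, default mask 255.0.0.0 (/8)


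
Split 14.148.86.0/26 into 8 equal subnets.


New prefix = 26 + 3 = 29
Each subnet has 8 addresses
  14.148.86.0/29
  14.148.86.8/29
  14.148.86.16/29
  14.148.86.24/29
  14.148.86.32/29
  14.148.86.40/29
  14.148.86.48/29
  14.148.86.56/29
Subnets: 14.148.86.0/29, 14.148.86.8/29, 14.148.86.16/29, 14.148.86.24/29, 14.148.86.32/29, 14.148.86.40/29, 14.148.86.48/29, 14.148.86.56/29


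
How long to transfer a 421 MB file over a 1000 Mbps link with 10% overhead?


Effective throughput = 1000 * (1 - 10/100) = 900 Mbps
File size in Mb = 421 * 8 = 3368 Mb
Time = 3368 / 900
Time = 3.7422 seconds


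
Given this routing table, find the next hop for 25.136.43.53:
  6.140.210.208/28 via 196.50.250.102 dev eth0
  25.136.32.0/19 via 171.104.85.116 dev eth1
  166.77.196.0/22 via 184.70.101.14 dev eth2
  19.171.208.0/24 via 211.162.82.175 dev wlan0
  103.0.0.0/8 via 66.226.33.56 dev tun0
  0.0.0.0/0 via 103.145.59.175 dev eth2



Longest prefix match for 25.136.43.53:
  /28 6.140.210.208: no
  /19 25.136.32.0: MATCH
  /22 166.77.196.0: no
  /24 19.171.208.0: no
  /8 103.0.0.0: no
  /0 0.0.0.0: MATCH
Selected: next-hop 171.104.85.116 via eth1 (matched /19)


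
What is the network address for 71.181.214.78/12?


IP:   01000111.10110101.11010110.01001110
Mask: 11111111.11110000.00000000.00000000
AND operation:
Net:  01000111.10110000.00000000.00000000
Network: 71.176.0.0/12


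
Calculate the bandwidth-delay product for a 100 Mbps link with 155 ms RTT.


BDP = bandwidth * RTT
= 100 Mbps * 155 ms
= 100 * 1e6 * 155 / 1000 bits
= 15500000 bits
= 1937500 bytes
= 1892.0898 KB
BDP = 15500000 bits (1937500 bytes)


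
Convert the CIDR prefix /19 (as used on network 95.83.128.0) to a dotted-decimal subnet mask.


/19 means 19 network bits, 13 host bits
Binary: 11111111111111111110000000000000
Mask: 255.255.224.0


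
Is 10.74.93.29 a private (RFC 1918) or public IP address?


RFC 1918 private ranges:
  10.0.0.0/8 (10.0.0.0 - 10.255.255.255)
  172.16.0.0/12 (172.16.0.0 - 172.31.255.255)
  192.168.0.0/16 (192.168.0.0 - 192.168.255.255)
Private (in 10.0.0.0/8)


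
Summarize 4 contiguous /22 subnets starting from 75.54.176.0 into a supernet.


Original prefix: /22
Number of subnets: 4 = 2^2
New prefix = 22 - 2 = 20
Supernet: 75.54.176.0/20


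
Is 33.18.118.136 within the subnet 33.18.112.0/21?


Subnet network: 33.18.112.0
Test IP AND mask: 33.18.112.0
Yes, 33.18.118.136 is in 33.18.112.0/21


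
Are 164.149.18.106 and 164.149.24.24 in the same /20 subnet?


Mask: 255.255.240.0
164.149.18.106 AND mask = 164.149.16.0
164.149.24.24 AND mask = 164.149.16.0
Yes, same subnet (164.149.16.0)


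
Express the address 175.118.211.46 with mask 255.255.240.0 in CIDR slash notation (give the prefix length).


Binary: 11111111.11111111.11110000.00000000
Count leading 1s
Prefix: /20


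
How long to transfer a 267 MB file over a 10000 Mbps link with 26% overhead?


Effective throughput = 10000 * (1 - 26/100) = 7400 Mbps
File size in Mb = 267 * 8 = 2136 Mb
Time = 2136 / 7400
Time = 0.2886 seconds


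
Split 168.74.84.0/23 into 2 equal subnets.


New prefix = 23 + 1 = 24
Each subnet has 256 addresses
  168.74.84.0/24
  168.74.85.0/24
Subnets: 168.74.84.0/24, 168.74.85.0/24


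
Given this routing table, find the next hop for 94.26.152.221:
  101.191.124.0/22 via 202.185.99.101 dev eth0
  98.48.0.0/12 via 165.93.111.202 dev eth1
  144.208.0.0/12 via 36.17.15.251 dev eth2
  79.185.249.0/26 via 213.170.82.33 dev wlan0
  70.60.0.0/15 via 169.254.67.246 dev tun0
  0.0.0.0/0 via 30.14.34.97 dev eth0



Longest prefix match for 94.26.152.221:
  /22 101.191.124.0: no
  /12 98.48.0.0: no
  /12 144.208.0.0: no
  /26 79.185.249.0: no
  /15 70.60.0.0: no
  /0 0.0.0.0: MATCH
Selected: next-hop 30.14.34.97 via eth0 (matched /0)


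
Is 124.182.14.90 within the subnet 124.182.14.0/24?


Subnet network: 124.182.14.0
Test IP AND mask: 124.182.14.0
Yes, 124.182.14.90 is in 124.182.14.0/24


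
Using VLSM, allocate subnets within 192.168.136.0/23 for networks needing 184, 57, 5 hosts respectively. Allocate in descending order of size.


184 hosts -> /24 (254 usable): 192.168.136.0/24
57 hosts -> /26 (62 usable): 192.168.137.0/26
5 hosts -> /29 (6 usable): 192.168.137.64/29
Allocation: 192.168.136.0/24 (184 hosts, 254 usable); 192.168.137.0/26 (57 hosts, 62 usable); 192.168.137.64/29 (5 hosts, 6 usable)


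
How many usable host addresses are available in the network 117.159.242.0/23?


Host bits = 32 - 23 = 9
Total addresses = 2^9 = 512
Usable = total - 2 (network and broadcast)
Usable hosts: 510


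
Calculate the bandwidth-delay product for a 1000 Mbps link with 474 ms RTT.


BDP = bandwidth * RTT
= 1000 Mbps * 474 ms
= 1000 * 1e6 * 474 / 1000 bits
= 474000000 bits
= 59250000 bytes
= 57861.3281 KB
BDP = 474000000 bits (59250000 bytes)


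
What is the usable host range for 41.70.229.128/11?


Network: 41.64.0.0
Broadcast: 41.95.255.255
First usable = network + 1
Last usable = broadcast - 1
Range: 41.64.0.1 to 41.95.255.254


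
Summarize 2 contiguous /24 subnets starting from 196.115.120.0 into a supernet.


Original prefix: /24
Number of subnets: 2 = 2^1
New prefix = 24 - 1 = 23
Supernet: 196.115.120.0/23


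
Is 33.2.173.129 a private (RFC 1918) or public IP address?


RFC 1918 private ranges:
  10.0.0.0/8 (10.0.0.0 - 10.255.255.255)
  172.16.0.0/12 (172.16.0.0 - 172.31.255.255)
  192.168.0.0/16 (192.168.0.0 - 192.168.255.255)
Public (not in any RFC 1918 range)


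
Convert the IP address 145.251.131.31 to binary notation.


145 = 10010001
251 = 11111011
131 = 10000011
31 = 00011111
Binary: 10010001.11111011.10000011.00011111


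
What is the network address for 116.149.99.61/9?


IP:   01110100.10010101.01100011.00111101
Mask: 11111111.10000000.00000000.00000000
AND operation:
Net:  01110100.10000000.00000000.00000000
Network: 116.128.0.0/9


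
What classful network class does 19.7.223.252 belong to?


First octet: 19
Binary: 00010011
0xxxxxxx -> Class A (1-126)
Class A, default mask 255.0.0.0 (/8)


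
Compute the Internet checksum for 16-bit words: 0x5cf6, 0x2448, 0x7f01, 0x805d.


Sum all words (with carry folding):
+ 0x5cf6 = 0x5cf6
+ 0x2448 = 0x813e
+ 0x7f01 = 0x0040
+ 0x805d = 0x809d
One's complement: ~0x809d
Checksum = 0x7f62


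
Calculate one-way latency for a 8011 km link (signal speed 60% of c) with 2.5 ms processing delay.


Speed = 0.6 * 3e5 km/s = 180000 km/s
Propagation delay = 8011 / 180000 = 0.0445 s = 44.5056 ms
Processing delay = 2.5 ms
Total one-way latency = 47.0056 ms


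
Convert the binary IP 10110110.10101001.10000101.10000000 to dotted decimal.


10110110 = 182
10101001 = 169
10000101 = 133
10000000 = 128
IP: 182.169.133.128


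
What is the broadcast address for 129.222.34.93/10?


Network: 129.192.0.0/10
Host bits = 22
Set all host bits to 1:
Broadcast: 129.255.255.255


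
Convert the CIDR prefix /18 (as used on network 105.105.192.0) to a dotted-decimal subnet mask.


/18 means 18 network bits, 14 host bits
Binary: 11111111111111111100000000000000
Mask: 255.255.192.0


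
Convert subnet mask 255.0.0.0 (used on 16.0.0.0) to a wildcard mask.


Subnet mask: 255.0.0.0
Wildcard = 255.255.255.255 - subnet mask
255 - 255 = 0
255 - 0 = 255
255 - 0 = 255
255 - 0 = 255
Wildcard: 0.255.255.255


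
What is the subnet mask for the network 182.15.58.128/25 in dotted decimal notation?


/25 means 25 network bits, 7 host bits
Binary: 11111111111111111111111110000000
Mask: 255.255.255.128


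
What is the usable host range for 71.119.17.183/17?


Network: 71.119.0.0
Broadcast: 71.119.127.255
First usable = network + 1
Last usable = broadcast - 1
Range: 71.119.0.1 to 71.119.127.254


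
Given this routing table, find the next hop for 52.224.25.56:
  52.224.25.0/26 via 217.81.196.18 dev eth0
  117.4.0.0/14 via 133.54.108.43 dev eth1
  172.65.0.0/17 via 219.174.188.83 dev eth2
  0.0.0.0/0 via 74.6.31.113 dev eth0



Longest prefix match for 52.224.25.56:
  /26 52.224.25.0: MATCH
  /14 117.4.0.0: no
  /17 172.65.0.0: no
  /0 0.0.0.0: MATCH
Selected: next-hop 217.81.196.18 via eth0 (matched /26)


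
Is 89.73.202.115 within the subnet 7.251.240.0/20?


Subnet network: 7.251.240.0
Test IP AND mask: 89.73.192.0
No, 89.73.202.115 is not in 7.251.240.0/20


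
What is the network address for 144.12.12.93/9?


IP:   10010000.00001100.00001100.01011101
Mask: 11111111.10000000.00000000.00000000
AND operation:
Net:  10010000.00000000.00000000.00000000
Network: 144.0.0.0/9


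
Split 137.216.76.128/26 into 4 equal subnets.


New prefix = 26 + 2 = 28
Each subnet has 16 addresses
  137.216.76.128/28
  137.216.76.144/28
  137.216.76.160/28
  137.216.76.176/28
Subnets: 137.216.76.128/28, 137.216.76.144/28, 137.216.76.160/28, 137.216.76.176/28


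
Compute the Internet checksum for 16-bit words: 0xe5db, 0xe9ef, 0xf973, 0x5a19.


Sum all words (with carry folding):
+ 0xe5db = 0xe5db
+ 0xe9ef = 0xcfcb
+ 0xf973 = 0xc93f
+ 0x5a19 = 0x2359
One's complement: ~0x2359
Checksum = 0xdca6


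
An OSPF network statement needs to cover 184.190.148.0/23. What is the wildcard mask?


Subnet mask: 255.255.254.0
Wildcard = 255.255.255.255 - subnet mask
255 - 255 = 0
255 - 255 = 0
255 - 254 = 1
255 - 0 = 255
Wildcard: 0.0.1.255


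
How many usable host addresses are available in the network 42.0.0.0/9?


Host bits = 32 - 9 = 23
Total addresses = 2^23 = 8388608
Usable = total - 2 (network and broadcast)
Usable hosts: 8388606


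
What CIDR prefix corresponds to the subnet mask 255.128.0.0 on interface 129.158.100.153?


Binary: 11111111.10000000.00000000.00000000
Count leading 1s
Prefix: /9


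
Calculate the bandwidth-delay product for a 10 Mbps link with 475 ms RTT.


BDP = bandwidth * RTT
= 10 Mbps * 475 ms
= 10 * 1e6 * 475 / 1000 bits
= 4750000 bits
= 593750 bytes
= 579.834 KB
BDP = 4750000 bits (593750 bytes)


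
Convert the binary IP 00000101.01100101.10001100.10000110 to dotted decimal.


00000101 = 5
01100101 = 101
10001100 = 140
10000110 = 134
IP: 5.101.140.134


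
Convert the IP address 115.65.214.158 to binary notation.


115 = 01110011
65 = 01000001
214 = 11010110
158 = 10011110
Binary: 01110011.01000001.11010110.10011110


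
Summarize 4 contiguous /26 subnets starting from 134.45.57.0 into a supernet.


Original prefix: /26
Number of subnets: 4 = 2^2
New prefix = 26 - 2 = 24
Supernet: 134.45.57.0/24


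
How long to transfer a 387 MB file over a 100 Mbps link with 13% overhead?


Effective throughput = 100 * (1 - 13/100) = 87 Mbps
File size in Mb = 387 * 8 = 3096 Mb
Time = 3096 / 87
Time = 35.5862 seconds


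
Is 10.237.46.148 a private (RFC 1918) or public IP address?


RFC 1918 private ranges:
  10.0.0.0/8 (10.0.0.0 - 10.255.255.255)
  172.16.0.0/12 (172.16.0.0 - 172.31.255.255)
  192.168.0.0/16 (192.168.0.0 - 192.168.255.255)
Private (in 10.0.0.0/8)


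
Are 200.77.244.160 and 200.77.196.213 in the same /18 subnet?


Mask: 255.255.192.0
200.77.244.160 AND mask = 200.77.192.0
200.77.196.213 AND mask = 200.77.192.0
Yes, same subnet (200.77.192.0)


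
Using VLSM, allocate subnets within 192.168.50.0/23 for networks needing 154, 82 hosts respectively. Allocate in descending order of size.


154 hosts -> /24 (254 usable): 192.168.50.0/24
82 hosts -> /25 (126 usable): 192.168.51.0/25
Allocation: 192.168.50.0/24 (154 hosts, 254 usable); 192.168.51.0/25 (82 hosts, 126 usable)


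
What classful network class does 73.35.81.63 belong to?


First octet: 73
Binary: 01001001
0xxxxxxx -> Class A (1-126)
Class A, default mask 255.0.0.0 (/8)


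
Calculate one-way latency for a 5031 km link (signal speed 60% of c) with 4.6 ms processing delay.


Speed = 0.6 * 3e5 km/s = 180000 km/s
Propagation delay = 5031 / 180000 = 0.0279 s = 27.95 ms
Processing delay = 4.6 ms
Total one-way latency = 32.55 ms


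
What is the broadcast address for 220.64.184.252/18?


Network: 220.64.128.0/18
Host bits = 14
Set all host bits to 1:
Broadcast: 220.64.191.255


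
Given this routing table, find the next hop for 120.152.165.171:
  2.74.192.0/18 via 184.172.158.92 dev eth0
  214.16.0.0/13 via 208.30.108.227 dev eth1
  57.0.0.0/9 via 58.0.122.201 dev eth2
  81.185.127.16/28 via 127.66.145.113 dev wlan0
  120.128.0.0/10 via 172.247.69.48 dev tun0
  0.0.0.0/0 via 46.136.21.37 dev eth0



Longest prefix match for 120.152.165.171:
  /18 2.74.192.0: no
  /13 214.16.0.0: no
  /9 57.0.0.0: no
  /28 81.185.127.16: no
  /10 120.128.0.0: MATCH
  /0 0.0.0.0: MATCH
Selected: next-hop 172.247.69.48 via tun0 (matched /10)


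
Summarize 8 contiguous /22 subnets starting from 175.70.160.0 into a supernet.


Original prefix: /22
Number of subnets: 8 = 2^3
New prefix = 22 - 3 = 19
Supernet: 175.70.160.0/19


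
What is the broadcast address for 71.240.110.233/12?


Network: 71.240.0.0/12
Host bits = 20
Set all host bits to 1:
Broadcast: 71.255.255.255


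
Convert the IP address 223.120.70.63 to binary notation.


223 = 11011111
120 = 01111000
70 = 01000110
63 = 00111111
Binary: 11011111.01111000.01000110.00111111


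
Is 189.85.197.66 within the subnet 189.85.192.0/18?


Subnet network: 189.85.192.0
Test IP AND mask: 189.85.192.0
Yes, 189.85.197.66 is in 189.85.192.0/18


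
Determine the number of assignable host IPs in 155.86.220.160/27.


Host bits = 32 - 27 = 5
Total addresses = 2^5 = 32
Usable = total - 2 (network and broadcast)
Usable hosts: 30


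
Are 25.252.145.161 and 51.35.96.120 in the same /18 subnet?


Mask: 255.255.192.0
25.252.145.161 AND mask = 25.252.128.0
51.35.96.120 AND mask = 51.35.64.0
No, different subnets (25.252.128.0 vs 51.35.64.0)


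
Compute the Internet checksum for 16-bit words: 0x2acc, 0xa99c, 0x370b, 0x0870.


Sum all words (with carry folding):
+ 0x2acc = 0x2acc
+ 0xa99c = 0xd468
+ 0x370b = 0x0b74
+ 0x0870 = 0x13e4
One's complement: ~0x13e4
Checksum = 0xec1b


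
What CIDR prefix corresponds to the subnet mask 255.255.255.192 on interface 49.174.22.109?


Binary: 11111111.11111111.11111111.11000000
Count leading 1s
Prefix: /26


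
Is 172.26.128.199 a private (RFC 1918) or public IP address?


RFC 1918 private ranges:
  10.0.0.0/8 (10.0.0.0 - 10.255.255.255)
  172.16.0.0/12 (172.16.0.0 - 172.31.255.255)
  192.168.0.0/16 (192.168.0.0 - 192.168.255.255)
Private (in 172.16.0.0/12)
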